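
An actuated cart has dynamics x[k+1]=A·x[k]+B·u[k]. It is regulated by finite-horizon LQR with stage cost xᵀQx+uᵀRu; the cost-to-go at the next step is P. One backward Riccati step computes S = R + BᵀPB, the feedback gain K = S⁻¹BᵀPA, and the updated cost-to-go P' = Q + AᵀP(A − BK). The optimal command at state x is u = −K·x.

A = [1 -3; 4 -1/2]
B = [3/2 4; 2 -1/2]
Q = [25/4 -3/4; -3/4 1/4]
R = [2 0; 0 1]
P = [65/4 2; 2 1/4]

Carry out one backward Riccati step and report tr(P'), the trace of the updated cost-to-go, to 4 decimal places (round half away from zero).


BᵀP = [28.3750 3.5000; 64.0000 7.8750]
S = R + BᵀPB = [2 0; 0 1] + [49.5625 111.7500; 111.7500 252.0625] = [51.5625 111.7500; 111.7500 253.0625]
BᵀPA = [42.3750 -86.8750; 95.5000 -195.9375]
K = S⁻¹·BᵀPA = [0.0917 -0.1584; 0.3369 -0.7043]
A−BK = [-0.4851 0.0549; 3.9850 -0.5353]
AᵀP(A−BK) = [0.1919 -0.2755; -0.2755 0.5493]
P' = Q + AᵀP(A−BK) = [6.4419 -1.0255; -1.0255 0.7993]
tr(P') = 7.2412

7.2412


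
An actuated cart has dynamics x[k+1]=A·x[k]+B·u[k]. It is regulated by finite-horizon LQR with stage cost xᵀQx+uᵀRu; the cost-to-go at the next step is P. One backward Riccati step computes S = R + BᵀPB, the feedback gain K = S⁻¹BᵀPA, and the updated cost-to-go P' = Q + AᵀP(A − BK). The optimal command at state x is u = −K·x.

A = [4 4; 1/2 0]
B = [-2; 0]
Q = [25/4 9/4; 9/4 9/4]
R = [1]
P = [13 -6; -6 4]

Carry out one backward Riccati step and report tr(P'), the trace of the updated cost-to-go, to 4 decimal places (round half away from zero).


BᵀP = [-26.0000 12.0000]
S = R + BᵀPB = [1] + [52.0000] = [53.0000]
BᵀPA = [-98.0000 -104.0000]
K = S⁻¹·BᵀPA = [-1.8491 -1.9623]
A−BK = [0.3019 0.0755; 0.5000 0.0000]
AᵀP(A−BK) = [3.7925 3.6981; 3.6981 3.9245]
P' = Q + AᵀP(A−BK) = [10.0425 5.9481; 5.9481 6.1745]
tr(P') = 16.2170

16.2170


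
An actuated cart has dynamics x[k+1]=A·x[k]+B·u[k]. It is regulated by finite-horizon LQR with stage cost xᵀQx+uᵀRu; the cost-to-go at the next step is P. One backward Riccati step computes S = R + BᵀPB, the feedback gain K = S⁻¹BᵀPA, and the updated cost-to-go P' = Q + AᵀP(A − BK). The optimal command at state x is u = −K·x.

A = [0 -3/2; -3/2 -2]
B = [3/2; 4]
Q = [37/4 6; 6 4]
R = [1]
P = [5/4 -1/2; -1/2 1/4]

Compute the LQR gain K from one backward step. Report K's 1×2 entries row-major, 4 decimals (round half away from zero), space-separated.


BᵀP = [-0.1250 0.2500]
S = R + BᵀPB = [1] + [0.8125] = [1.8125]
BᵀPA = [-0.3750 -0.3125]
K = S⁻¹·BᵀPA = [-0.2069 -0.1724]
A−BK = [0.3103 -1.2414; -0.6724 -1.3103]
AᵀP(A−BK) = [0.4849 -0.4397; -0.4397 0.7586]
P' = Q + AᵀP(A−BK) = [9.7349 5.5603; 5.5603 4.7586]
tr(P') = 14.4935

-0.2069 -0.1724


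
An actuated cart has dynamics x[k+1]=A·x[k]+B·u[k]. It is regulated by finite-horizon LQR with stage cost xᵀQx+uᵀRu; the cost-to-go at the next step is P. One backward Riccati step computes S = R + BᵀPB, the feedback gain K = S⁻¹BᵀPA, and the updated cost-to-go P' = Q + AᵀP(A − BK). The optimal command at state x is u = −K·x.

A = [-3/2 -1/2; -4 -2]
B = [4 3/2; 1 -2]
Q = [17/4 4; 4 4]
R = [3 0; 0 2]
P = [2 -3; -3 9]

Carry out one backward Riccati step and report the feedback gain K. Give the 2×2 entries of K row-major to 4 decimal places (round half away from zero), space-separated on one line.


BᵀP = [5.0000 -3.0000; 9.0000 -22.5000]
S = R + BᵀPB = [3 0; 0 2] + [17.0000 13.5000; 13.5000 58.5000] = [20.0000 13.5000; 13.5000 60.5000]
BᵀPA = [4.5000 3.5000; 76.5000 40.5000]
K = S⁻¹·BᵀPA = [-0.7400 -0.3260; 1.4296 0.7422]
A−BK = [-0.6845 -0.3094; -0.4009 -0.1897]
AᵀP(A−BK) = [6.4670 3.1919; 3.1919 1.5836]
P' = Q + AᵀP(A−BK) = [10.7170 7.1919; 7.1919 5.5836]
tr(P') = 16.3006

-0.7400 -0.3260 1.4296 0.7422


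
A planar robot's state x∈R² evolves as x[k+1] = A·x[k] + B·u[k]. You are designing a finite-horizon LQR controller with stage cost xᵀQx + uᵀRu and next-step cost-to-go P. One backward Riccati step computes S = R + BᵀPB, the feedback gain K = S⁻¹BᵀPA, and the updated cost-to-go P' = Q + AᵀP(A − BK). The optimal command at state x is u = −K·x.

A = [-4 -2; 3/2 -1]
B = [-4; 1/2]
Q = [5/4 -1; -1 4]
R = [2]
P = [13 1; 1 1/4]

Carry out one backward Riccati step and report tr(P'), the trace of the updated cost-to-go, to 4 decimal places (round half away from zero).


BᵀP = [-51.5000 -3.8750]
S = R + BᵀPB = [2] + [204.0625] = [206.0625]
BᵀPA = [200.1875 106.8750]
K = S⁻¹·BᵀPA = [0.9715 0.5187]
A−BK = [-0.1140 0.0746; 1.0143 -1.2593]
AᵀP(A−BK) = [2.0825 0.7971; 0.7971 0.8189]
P' = Q + AᵀP(A−BK) = [3.3325 -0.2029; -0.2029 4.8189]
tr(P') = 8.1514

8.1514


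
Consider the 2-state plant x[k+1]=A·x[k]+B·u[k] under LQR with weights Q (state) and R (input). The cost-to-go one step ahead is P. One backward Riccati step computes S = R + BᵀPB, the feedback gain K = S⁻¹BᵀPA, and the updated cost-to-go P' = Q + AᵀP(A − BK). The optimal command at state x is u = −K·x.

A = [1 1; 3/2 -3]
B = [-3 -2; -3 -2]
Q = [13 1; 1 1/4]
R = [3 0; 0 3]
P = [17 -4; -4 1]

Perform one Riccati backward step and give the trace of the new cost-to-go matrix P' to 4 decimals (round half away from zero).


16.1297

BᵀP = [-39.0000 9.0000; -26.0000 6.0000]
S = R + BᵀPB = [3 0; 0 3] + [90.0000 60.0000; 60.0000 40.0000] = [93.0000 60.0000; 60.0000 43.0000]
BᵀPA = [-25.5000 -66.0000; -17.0000 -44.0000]
K = S⁻¹·BᵀPA = [-0.1917 -0.4962; -0.1278 -0.3308]
A−BK = [0.1692 -1.1504; 0.6692 -5.1504]
AᵀP(A−BK) = [0.1880 0.2218; 0.2218 2.6917]
P' = Q + AᵀP(A−BK) = [13.1880 1.2218; 1.2218 2.9417]
tr(P') = 16.1297


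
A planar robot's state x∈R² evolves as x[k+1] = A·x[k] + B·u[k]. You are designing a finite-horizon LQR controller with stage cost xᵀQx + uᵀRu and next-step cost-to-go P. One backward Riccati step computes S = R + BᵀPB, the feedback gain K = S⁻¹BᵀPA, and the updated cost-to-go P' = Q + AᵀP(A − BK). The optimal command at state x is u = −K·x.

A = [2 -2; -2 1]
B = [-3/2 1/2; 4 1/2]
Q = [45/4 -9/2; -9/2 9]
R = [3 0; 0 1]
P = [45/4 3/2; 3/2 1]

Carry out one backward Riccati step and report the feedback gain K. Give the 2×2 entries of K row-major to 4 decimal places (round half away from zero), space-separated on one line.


-0.7064 0.5729 1.4601 -1.8464

BᵀP = [-10.8750 1.7500; 6.3750 1.2500]
S = R + BᵀPB = [3 0; 0 1] + [23.3125 -4.5625; -4.5625 3.8125] = [26.3125 -4.5625; -4.5625 4.8125]
BᵀPA = [-25.2500 23.5000; 10.2500 -11.5000]
K = S⁻¹·BᵀPA = [-0.7064 0.5729; 1.4601 -1.8464]
A−BK = [0.2103 -0.2174; 0.0957 -0.3686]
AᵀP(A−BK) = [4.1961 -4.6072; -4.6072 5.3018]
P' = Q + AᵀP(A−BK) = [15.4461 -9.1072; -9.1072 14.3018]
tr(P') = 29.7479


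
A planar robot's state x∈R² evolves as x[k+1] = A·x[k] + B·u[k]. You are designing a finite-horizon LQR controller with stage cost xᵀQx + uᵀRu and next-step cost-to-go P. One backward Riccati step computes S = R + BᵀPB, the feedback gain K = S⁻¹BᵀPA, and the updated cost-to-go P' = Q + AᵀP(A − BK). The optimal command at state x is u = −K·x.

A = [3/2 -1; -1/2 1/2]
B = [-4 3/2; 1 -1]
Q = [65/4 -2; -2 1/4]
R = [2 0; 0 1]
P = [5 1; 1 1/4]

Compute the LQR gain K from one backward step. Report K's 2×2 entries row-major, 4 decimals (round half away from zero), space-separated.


-0.2919 0.1862 0.2000 -0.1333

BᵀP = [-19.0000 -3.7500; 6.5000 1.2500]
S = R + BᵀPB = [2 0; 0 1] + [72.2500 -24.7500; -24.7500 8.5000] = [74.2500 -24.7500; -24.7500 9.5000]
BᵀPA = [-26.6250 17.1250; 9.1250 -5.8750]
K = S⁻¹·BᵀPA = [-0.2919 0.1862; 0.2000 -0.1333]
A−BK = [0.0323 -0.0552; -0.0081 0.1805]
AᵀP(A−BK) = [0.2152 -0.1384; -0.1384 0.0906]
P' = Q + AᵀP(A−BK) = [16.4652 -2.1384; -2.1384 0.3406]
tr(P') = 16.8057


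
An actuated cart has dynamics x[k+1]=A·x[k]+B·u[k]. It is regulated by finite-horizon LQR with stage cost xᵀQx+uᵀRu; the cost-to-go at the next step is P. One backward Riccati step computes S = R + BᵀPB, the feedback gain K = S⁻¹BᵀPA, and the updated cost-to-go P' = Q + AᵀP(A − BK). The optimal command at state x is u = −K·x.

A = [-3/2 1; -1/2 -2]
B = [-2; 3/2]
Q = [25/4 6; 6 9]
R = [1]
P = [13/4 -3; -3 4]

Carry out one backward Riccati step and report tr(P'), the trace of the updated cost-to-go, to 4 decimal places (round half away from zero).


BᵀP = [-11.0000 12.0000]
S = R + BᵀPB = [1] + [40.0000] = [41.0000]
BᵀPA = [10.5000 -35.0000]
K = S⁻¹·BᵀPA = [0.2561 -0.8537]
A−BK = [-0.9878 -0.7073; -0.8841 -0.7195]
AᵀP(A−BK) = [1.1235 0.5884; 0.5884 1.3720]
P' = Q + AᵀP(A−BK) = [7.3735 6.5884; 6.5884 10.3720]
tr(P') = 17.7454

17.7454


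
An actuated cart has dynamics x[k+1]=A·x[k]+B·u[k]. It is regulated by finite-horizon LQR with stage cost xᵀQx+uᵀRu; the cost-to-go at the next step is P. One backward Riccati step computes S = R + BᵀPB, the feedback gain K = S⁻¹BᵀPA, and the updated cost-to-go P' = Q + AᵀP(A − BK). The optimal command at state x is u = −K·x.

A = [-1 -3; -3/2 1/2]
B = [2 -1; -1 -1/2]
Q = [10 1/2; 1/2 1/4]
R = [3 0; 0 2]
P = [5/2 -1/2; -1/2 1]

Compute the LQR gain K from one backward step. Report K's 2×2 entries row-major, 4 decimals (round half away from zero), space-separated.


BᵀP = [5.5000 -2.0000; -2.2500 0.0000]
S = R + BᵀPB = [3 0; 0 2] + [13.0000 -4.5000; -4.5000 2.2500] = [16.0000 -4.5000; -4.5000 4.2500]
BᵀPA = [-2.5000 -17.5000; 2.2500 6.7500]
K = S⁻¹·BᵀPA = [-0.0105 -0.9215; 0.5183 0.6126]
A−BK = [-0.4607 -0.5445; -1.2513 -0.1152]
AᵀP(A−BK) = [2.0576 1.0681; 1.0681 3.9895]
P' = Q + AᵀP(A−BK) = [12.0576 1.5681; 1.5681 4.2395]
tr(P') = 16.2971

-0.0105 -0.9215 0.5183 0.6126


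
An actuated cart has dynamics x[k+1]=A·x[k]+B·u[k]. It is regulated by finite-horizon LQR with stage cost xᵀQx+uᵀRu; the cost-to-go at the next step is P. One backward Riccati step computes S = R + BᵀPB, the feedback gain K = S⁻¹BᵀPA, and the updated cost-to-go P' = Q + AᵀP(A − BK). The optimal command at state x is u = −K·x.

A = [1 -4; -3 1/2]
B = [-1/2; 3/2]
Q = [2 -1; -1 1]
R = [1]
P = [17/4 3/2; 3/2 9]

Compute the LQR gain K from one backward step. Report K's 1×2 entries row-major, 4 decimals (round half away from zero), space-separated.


-1.9003 0.2928

BᵀP = [0.1250 12.7500]
S = R + BᵀPB = [1] + [19.0625] = [20.0625]
BᵀPA = [-38.1250 5.8750]
K = S⁻¹·BᵀPA = [-1.9003 0.2928]
A−BK = [0.0498 -3.8536; -0.1495 0.0607]
AᵀP(A−BK) = [3.8006 -0.5857; -0.5857 62.5296]
P' = Q + AᵀP(A−BK) = [5.8006 -1.5857; -1.5857 63.5296]
tr(P') = 69.3302


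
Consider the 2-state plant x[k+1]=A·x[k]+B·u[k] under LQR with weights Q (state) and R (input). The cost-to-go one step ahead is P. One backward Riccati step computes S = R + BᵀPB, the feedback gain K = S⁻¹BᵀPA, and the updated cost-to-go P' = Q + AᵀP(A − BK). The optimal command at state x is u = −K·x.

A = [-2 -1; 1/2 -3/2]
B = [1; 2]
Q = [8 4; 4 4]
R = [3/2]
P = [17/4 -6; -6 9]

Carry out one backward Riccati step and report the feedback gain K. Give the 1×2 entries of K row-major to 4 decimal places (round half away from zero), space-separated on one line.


1.2113 -0.5775

BᵀP = [-7.7500 12.0000]
S = R + BᵀPB = [3/2] + [16.2500] = [17.7500]
BᵀPA = [21.5000 -10.2500]
K = S⁻¹·BᵀPA = [1.2113 -0.5775]
A−BK = [-3.2113 -0.4225; -1.9225 -0.3451]
AᵀP(A−BK) = [5.2077 -0.8345; -0.8345 0.5810]
P' = Q + AᵀP(A−BK) = [13.2077 3.1655; 3.1655 4.5810]
tr(P') = 17.7887


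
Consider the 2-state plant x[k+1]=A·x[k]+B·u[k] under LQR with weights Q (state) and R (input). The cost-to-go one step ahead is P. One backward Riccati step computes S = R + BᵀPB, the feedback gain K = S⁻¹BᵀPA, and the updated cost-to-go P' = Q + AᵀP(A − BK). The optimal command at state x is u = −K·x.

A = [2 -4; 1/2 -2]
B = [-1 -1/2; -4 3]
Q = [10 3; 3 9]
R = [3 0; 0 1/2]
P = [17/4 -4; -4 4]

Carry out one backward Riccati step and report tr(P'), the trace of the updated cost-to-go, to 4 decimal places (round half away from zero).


BᵀP = [11.7500 -12.0000; -14.1250 14.0000]
S = R + BᵀPB = [3 0; 0 1/2] + [36.2500 -41.8750; -41.8750 49.0625] = [39.2500 -41.8750; -41.8750 49.5625]
BᵀPA = [17.5000 -23.0000; -21.2500 28.5000]
K = S⁻¹·BᵀPA = [-0.1173 0.2789; -0.5279 0.8107]
A−BK = [1.6188 -3.3157; 1.6144 -3.3164]
AᵀP(A−BK) = [0.8358 -1.6540; -1.6540 3.3105]
P' = Q + AᵀP(A−BK) = [10.8358 1.3460; 1.3460 12.3105]
tr(P') = 23.1463

23.1463


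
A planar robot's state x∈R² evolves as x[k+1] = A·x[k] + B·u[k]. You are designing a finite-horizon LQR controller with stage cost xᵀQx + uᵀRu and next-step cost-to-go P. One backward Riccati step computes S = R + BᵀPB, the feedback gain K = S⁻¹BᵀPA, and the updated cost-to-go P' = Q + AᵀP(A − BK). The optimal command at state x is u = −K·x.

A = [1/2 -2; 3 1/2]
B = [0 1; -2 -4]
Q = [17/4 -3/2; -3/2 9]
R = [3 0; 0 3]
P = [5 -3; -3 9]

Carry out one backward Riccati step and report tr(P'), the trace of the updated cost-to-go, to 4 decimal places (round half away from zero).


28.0250

BᵀP = [6.0000 -18.0000; 17.0000 -39.0000]
S = R + BᵀPB = [3 0; 0 3] + [36.0000 78.0000; 78.0000 173.0000] = [39.0000 78.0000; 78.0000 176.0000]
BᵀPA = [-51.0000 -21.0000; -108.5000 -53.5000]
K = S⁻¹·BᵀPA = [-0.6577 0.6115; -0.3250 -0.5750]
A−BK = [0.8250 -1.4250; 0.3846 -0.5769]
AᵀP(A−BK) = [4.4452 -5.4490; -5.4490 10.3298]
P' = Q + AᵀP(A−BK) = [8.6952 -6.9490; -6.9490 19.3298]
tr(P') = 28.0250


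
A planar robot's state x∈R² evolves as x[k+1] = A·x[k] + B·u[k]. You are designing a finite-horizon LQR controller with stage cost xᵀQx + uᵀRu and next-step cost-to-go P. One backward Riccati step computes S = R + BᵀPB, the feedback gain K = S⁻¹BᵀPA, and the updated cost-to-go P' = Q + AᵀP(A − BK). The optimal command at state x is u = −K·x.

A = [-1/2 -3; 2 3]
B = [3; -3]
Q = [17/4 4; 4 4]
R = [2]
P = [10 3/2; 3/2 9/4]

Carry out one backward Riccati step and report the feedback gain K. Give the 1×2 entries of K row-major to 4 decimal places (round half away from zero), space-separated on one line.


BᵀP = [25.5000 -2.2500]
S = R + BᵀPB = [2] + [83.2500] = [85.2500]
BᵀPA = [-17.2500 -83.2500]
K = S⁻¹·BᵀPA = [-0.2023 -0.9765]
A−BK = [0.1070 -0.0704; 1.3930 0.0704]
AᵀP(A−BK) = [5.0095 0.4047; 0.4047 1.9531]
P' = Q + AᵀP(A−BK) = [9.2595 4.4047; 4.4047 5.9531]
tr(P') = 15.2126

-0.2023 -0.9765


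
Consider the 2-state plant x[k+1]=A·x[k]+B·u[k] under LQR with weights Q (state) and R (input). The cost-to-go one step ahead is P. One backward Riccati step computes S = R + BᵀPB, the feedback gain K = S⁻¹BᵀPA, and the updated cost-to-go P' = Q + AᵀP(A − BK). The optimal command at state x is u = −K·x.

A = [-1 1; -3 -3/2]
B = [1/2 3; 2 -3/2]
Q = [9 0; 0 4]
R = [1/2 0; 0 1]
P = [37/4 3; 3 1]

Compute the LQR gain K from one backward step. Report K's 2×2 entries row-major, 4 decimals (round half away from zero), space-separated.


BᵀP = [10.6250 3.5000; 23.2500 7.5000]
S = R + BᵀPB = [1/2 0; 0 1] + [12.3125 26.6250; 26.6250 58.5000] = [12.8125 26.6250; 26.6250 59.5000]
BᵀPA = [-21.1250 5.3750; -45.7500 12.0000]
K = S⁻¹·BᵀPA = [-0.7267 0.0058; -0.4437 0.1991]
A−BK = [0.6945 0.3999; -2.2122 -1.2131]
AᵀP(A−BK) = [0.5981 -0.0193; -0.0193 0.0798]
P' = Q + AᵀP(A−BK) = [9.5981 -0.0193; -0.0193 4.0798]
tr(P') = 13.6779

-0.7267 0.0058 -0.4437 0.1991


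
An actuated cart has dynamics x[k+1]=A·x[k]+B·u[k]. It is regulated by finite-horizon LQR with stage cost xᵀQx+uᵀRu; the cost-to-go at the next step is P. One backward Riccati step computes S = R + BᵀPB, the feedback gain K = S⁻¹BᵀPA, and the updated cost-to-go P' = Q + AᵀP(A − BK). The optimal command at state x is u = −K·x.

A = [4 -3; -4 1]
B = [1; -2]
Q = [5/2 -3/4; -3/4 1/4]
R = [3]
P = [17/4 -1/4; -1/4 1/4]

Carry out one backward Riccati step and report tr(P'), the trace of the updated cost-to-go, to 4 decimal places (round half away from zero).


46.1014

BᵀP = [4.7500 -0.7500]
S = R + BᵀPB = [3] + [6.2500] = [9.2500]
BᵀPA = [22.0000 -15.0000]
K = S⁻¹·BᵀPA = [2.3784 -1.6216]
A−BK = [1.6216 -1.3784; 0.7568 -2.2432]
AᵀP(A−BK) = [27.6757 -20.3243; -20.3243 15.6757]
P' = Q + AᵀP(A−BK) = [30.1757 -21.0743; -21.0743 15.9257]
tr(P') = 46.1014


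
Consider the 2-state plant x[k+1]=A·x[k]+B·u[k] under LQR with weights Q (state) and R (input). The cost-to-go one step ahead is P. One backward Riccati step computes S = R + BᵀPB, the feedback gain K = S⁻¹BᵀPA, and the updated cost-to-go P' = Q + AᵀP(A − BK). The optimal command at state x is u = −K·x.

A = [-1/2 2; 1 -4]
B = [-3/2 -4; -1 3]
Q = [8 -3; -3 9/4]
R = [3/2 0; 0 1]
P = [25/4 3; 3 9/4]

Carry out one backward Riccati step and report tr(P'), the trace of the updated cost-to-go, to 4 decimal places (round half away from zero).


12.7703

BᵀP = [-12.3750 -6.7500; -16.0000 -5.2500]
S = R + BᵀPB = [3/2 0; 0 1] + [25.3125 29.2500; 29.2500 48.2500] = [26.8125 29.2500; 29.2500 49.2500]
BᵀPA = [-0.5625 2.2500; 2.7500 -11.0000]
K = S⁻¹·BᵀPA = [-0.2326 0.9303; 0.1940 -0.7759]
A−BK = [-0.0730 0.2920; 0.1855 -0.7420]
AᵀP(A−BK) = [0.1483 -0.5930; -0.5930 2.3720]
P' = Q + AᵀP(A−BK) = [8.1483 -3.5930; -3.5930 4.6220]
tr(P') = 12.7703


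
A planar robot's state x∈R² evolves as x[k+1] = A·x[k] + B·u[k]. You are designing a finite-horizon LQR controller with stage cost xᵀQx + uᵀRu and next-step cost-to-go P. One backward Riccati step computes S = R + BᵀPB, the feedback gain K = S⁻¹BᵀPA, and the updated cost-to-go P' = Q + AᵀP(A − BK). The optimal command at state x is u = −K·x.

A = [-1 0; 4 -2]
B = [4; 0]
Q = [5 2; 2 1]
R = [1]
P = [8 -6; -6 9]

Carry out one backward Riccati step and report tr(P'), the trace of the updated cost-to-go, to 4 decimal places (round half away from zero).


97.1318

BᵀP = [32.0000 -24.0000]
S = R + BᵀPB = [1] + [128.0000] = [129.0000]
BᵀPA = [-128.0000 48.0000]
K = S⁻¹·BᵀPA = [-0.9922 0.3721]
A−BK = [2.9690 -1.4884; 4.0000 -2.0000]
AᵀP(A−BK) = [72.9922 -36.3721; -36.3721 18.1395]
P' = Q + AᵀP(A−BK) = [77.9922 -34.3721; -34.3721 19.1395]
tr(P') = 97.1318


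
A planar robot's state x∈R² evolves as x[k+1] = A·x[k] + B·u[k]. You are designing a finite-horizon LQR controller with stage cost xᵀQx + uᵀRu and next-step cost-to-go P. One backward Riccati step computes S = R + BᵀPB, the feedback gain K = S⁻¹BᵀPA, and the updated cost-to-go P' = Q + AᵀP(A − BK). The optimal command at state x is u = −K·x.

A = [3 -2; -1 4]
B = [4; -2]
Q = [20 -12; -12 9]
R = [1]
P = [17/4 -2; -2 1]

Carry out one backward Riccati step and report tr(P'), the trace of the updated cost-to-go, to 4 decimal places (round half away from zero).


30.4595

BᵀP = [21.0000 -10.0000]
S = R + BᵀPB = [1] + [104.0000] = [105.0000]
BᵀPA = [73.0000 -82.0000]
K = S⁻¹·BᵀPA = [0.6952 -0.7810]
A−BK = [0.2190 1.1238; 0.3905 2.4381]
AᵀP(A−BK) = [0.4976 -0.4905; -0.4905 0.9619]
P' = Q + AᵀP(A−BK) = [20.4976 -12.4905; -12.4905 9.9619]
tr(P') = 30.4595


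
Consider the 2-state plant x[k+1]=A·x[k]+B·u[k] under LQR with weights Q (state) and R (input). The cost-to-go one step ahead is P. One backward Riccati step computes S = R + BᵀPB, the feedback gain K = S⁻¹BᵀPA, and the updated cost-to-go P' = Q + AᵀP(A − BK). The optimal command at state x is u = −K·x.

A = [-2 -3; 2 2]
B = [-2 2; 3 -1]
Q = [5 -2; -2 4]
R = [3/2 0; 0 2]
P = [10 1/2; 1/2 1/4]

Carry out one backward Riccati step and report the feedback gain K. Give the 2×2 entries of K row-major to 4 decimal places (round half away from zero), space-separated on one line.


BᵀP = [-18.5000 -0.2500; 19.5000 0.7500]
S = R + BᵀPB = [3/2 0; 0 2] + [36.2500 -36.7500; -36.7500 38.2500] = [37.7500 -36.7500; -36.7500 40.2500]
BᵀPA = [36.5000 55.0000; -37.5000 -57.0000]
K = S⁻¹·BᵀPA = [0.5389 0.7047; -0.4397 -0.7728]
A−BK = [-0.0429 -0.0452; -0.0563 -0.8868]
AᵀP(A−BK) = [0.8438 1.3013; 1.3013 2.1962]
P' = Q + AᵀP(A−BK) = [5.8438 -0.6987; -0.6987 6.1962]
tr(P') = 12.0400

0.5389 0.7047 -0.4397 -0.7728


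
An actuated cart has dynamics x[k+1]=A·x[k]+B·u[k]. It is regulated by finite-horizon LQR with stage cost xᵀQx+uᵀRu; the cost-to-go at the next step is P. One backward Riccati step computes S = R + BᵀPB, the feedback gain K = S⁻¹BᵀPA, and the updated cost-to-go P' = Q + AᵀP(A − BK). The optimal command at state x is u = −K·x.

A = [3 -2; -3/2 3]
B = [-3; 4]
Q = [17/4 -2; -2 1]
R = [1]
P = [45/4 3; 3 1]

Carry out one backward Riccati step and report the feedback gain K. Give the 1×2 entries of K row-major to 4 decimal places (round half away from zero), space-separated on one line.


-1.2486 0.6162

BᵀP = [-21.7500 -5.0000]
S = R + BᵀPB = [1] + [45.2500] = [46.2500]
BᵀPA = [-57.7500 28.5000]
K = S⁻¹·BᵀPA = [-1.2486 0.6162]
A−BK = [-0.7459 -0.1514; 3.4946 0.5351]
AᵀP(A−BK) = [4.3905 -0.4135; -0.4135 0.4378]
P' = Q + AᵀP(A−BK) = [8.6405 -2.4135; -2.4135 1.4378]
tr(P') = 10.0784


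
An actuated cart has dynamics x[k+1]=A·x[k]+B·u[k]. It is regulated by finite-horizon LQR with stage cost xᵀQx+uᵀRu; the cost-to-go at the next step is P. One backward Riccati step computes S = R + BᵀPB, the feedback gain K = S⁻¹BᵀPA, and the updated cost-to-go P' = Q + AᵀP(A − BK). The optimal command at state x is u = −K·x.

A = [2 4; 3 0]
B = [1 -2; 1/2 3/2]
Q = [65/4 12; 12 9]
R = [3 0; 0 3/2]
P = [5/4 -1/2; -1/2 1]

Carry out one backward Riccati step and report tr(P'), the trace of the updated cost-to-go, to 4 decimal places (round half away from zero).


BᵀP = [1.0000 0.0000; -3.2500 2.5000]
S = R + BᵀPB = [3 0; 0 3/2] + [1.0000 -2.0000; -2.0000 10.2500] = [4.0000 -2.0000; -2.0000 11.7500]
BᵀPA = [2.0000 4.0000; 1.0000 -13.0000]
K = S⁻¹·BᵀPA = [0.5930 0.4884; 0.1860 -1.0233]
A−BK = [1.7791 1.4651; 2.4244 1.2907]
AᵀP(A−BK) = [6.6279 4.0465; 4.0465 4.7442]
P' = Q + AᵀP(A−BK) = [22.8779 16.0465; 16.0465 13.7442]
tr(P') = 36.6221

36.6221


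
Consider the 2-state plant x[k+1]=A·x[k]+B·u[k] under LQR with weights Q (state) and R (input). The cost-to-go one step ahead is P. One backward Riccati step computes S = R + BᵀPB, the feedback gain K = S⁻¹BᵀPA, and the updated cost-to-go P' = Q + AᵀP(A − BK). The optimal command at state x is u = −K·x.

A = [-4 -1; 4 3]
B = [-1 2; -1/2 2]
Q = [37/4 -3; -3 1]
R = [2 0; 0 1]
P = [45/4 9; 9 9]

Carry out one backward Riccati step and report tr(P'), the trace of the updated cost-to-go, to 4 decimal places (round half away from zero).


50.4084

BᵀP = [-15.7500 -13.5000; 40.5000 36.0000]
S = R + BᵀPB = [2 0; 0 1] + [22.5000 -58.5000; -58.5000 153.0000] = [24.5000 -58.5000; -58.5000 154.0000]
BᵀPA = [9.0000 -24.7500; -18.0000 67.5000]
K = S⁻¹·BᵀPA = [0.9494 0.3913; 0.2438 0.5870]
A−BK = [-3.5381 -1.7826; 3.9872 2.0217]
AᵀP(A−BK) = [31.8432 16.0435; 16.0435 8.3152]
P' = Q + AᵀP(A−BK) = [41.0932 13.0435; 13.0435 9.3152]
tr(P') = 50.4084


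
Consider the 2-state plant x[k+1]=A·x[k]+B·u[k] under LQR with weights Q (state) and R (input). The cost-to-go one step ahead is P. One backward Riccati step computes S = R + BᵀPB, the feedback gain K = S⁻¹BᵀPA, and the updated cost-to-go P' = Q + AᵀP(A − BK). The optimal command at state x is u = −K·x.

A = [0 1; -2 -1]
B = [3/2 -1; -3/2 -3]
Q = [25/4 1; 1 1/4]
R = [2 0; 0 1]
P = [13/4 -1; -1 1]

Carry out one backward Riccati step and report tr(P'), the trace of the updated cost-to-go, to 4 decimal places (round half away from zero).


7.6934

BᵀP = [6.3750 -3.0000; -0.2500 -2.0000]
S = R + BᵀPB = [2 0; 0 1] + [14.0625 2.6250; 2.6250 6.2500] = [16.0625 2.6250; 2.6250 7.2500]
BᵀPA = [6.0000 9.3750; 4.0000 1.7500]
K = S⁻¹·BᵀPA = [0.3012 0.5784; 0.4427 0.0319]
A−BK = [-0.0091 0.1643; -0.2202 -0.0365]
AᵀP(A−BK) = [0.4221 0.4016; 0.4016 0.7712]
P' = Q + AᵀP(A−BK) = [6.6721 1.4016; 1.4016 1.0212]
tr(P') = 7.6934


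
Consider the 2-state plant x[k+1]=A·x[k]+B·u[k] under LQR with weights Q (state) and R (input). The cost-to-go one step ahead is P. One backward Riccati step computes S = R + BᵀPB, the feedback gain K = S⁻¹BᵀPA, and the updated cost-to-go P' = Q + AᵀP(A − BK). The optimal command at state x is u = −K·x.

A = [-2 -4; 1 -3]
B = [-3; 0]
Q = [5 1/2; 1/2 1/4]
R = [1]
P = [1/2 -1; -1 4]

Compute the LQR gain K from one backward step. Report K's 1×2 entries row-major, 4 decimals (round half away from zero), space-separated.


1.0909 -0.5455

BᵀP = [-1.5000 3.0000]
S = R + BᵀPB = [1] + [4.5000] = [5.5000]
BᵀPA = [6.0000 -3.0000]
K = S⁻¹·BᵀPA = [1.0909 -0.5455]
A−BK = [1.2727 -5.6364; 1.0000 -3.0000]
AᵀP(A−BK) = [3.4545 -6.7273; -6.7273 18.3636]
P' = Q + AᵀP(A−BK) = [8.4545 -6.2273; -6.2273 18.6136]
tr(P') = 27.0682


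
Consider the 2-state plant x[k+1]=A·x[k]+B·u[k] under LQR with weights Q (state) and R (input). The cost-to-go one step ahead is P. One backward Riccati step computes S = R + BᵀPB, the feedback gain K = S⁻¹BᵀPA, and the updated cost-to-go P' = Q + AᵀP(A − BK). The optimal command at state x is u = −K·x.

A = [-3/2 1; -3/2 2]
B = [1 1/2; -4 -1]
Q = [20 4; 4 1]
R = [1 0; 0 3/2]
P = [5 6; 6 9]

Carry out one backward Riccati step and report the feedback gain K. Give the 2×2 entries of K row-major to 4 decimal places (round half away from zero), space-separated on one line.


BᵀP = [-19.0000 -30.0000; -3.5000 -6.0000]
S = R + BᵀPB = [1 0; 0 3/2] + [101.0000 20.5000; 20.5000 4.2500] = [102.0000 20.5000; 20.5000 5.7500]
BᵀPA = [73.5000 -79.0000; 14.2500 -15.5000]
K = S⁻¹·BᵀPA = [0.7850 -0.8211; -0.3203 0.2316]
A−BK = [-2.1248 1.7053; 1.3195 -1.0526]
AᵀP(A−BK) = [5.3695 -4.4526; -4.4526 3.7263]
P' = Q + AᵀP(A−BK) = [25.3695 -0.4526; -0.4526 4.7263]
tr(P') = 30.0959

0.7850 -0.8211 -0.3203 0.2316


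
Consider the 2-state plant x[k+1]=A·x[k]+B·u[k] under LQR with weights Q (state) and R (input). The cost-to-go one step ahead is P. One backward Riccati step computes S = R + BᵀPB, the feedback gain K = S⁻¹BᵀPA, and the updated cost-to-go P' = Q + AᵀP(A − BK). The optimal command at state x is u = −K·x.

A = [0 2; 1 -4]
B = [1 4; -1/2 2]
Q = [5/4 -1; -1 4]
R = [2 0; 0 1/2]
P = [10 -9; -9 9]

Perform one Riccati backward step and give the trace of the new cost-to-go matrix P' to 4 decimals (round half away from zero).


BᵀP = [14.5000 -13.5000; 22.0000 -18.0000]
S = R + BᵀPB = [2 0; 0 1/2] + [21.2500 31.0000; 31.0000 52.0000] = [23.2500 31.0000; 31.0000 52.5000]
BᵀPA = [-13.5000 83.0000; -18.0000 116.0000]
K = S⁻¹·BᵀPA = [-0.5806 2.9331; 0.0000 0.4776]
A−BK = [0.5806 -2.8435; 0.7097 -3.4887]
AᵀP(A−BK) = [1.1613 -5.8065; -5.8065 29.1517]
P' = Q + AᵀP(A−BK) = [2.4113 -6.8065; -6.8065 33.1517]
tr(P') = 35.5630

35.5630


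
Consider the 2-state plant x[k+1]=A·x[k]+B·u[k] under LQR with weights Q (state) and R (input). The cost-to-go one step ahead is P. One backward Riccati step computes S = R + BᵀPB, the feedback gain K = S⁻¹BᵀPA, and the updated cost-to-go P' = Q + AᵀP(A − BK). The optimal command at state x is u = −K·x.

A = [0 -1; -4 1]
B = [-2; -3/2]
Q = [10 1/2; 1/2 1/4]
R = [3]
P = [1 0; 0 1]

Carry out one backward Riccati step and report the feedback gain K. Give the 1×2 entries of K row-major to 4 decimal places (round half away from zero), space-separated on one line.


0.6486 0.0541

BᵀP = [-2.0000 -1.5000]
S = R + BᵀPB = [3] + [6.2500] = [9.2500]
BᵀPA = [6.0000 0.5000]
K = S⁻¹·BᵀPA = [0.6486 0.0541]
A−BK = [1.2973 -0.8919; -3.0270 1.0811]
AᵀP(A−BK) = [12.1081 -4.3243; -4.3243 1.9730]
P' = Q + AᵀP(A−BK) = [22.1081 -3.8243; -3.8243 2.2230]
tr(P') = 24.3311


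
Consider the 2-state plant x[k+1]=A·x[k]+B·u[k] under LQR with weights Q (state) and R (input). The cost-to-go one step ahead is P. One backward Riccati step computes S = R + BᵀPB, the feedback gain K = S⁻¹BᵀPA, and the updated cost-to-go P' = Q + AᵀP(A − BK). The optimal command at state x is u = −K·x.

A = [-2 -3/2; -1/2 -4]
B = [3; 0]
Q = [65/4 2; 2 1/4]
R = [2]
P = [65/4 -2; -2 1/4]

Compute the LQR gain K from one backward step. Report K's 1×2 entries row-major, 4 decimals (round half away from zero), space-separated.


BᵀP = [48.7500 -6.0000]
S = R + BᵀPB = [2] + [146.2500] = [148.2500]
BᵀPA = [-94.5000 -49.1250]
K = S⁻¹·BᵀPA = [-0.6374 -0.3314]
A−BK = [-0.0877 -0.5059; -0.5000 -4.0000]
AᵀP(A−BK) = [0.8247 0.4359; 0.4359 0.2841]
P' = Q + AᵀP(A−BK) = [17.0747 2.4359; 2.4359 0.5341]
tr(P') = 17.6089

-0.6374 -0.3314


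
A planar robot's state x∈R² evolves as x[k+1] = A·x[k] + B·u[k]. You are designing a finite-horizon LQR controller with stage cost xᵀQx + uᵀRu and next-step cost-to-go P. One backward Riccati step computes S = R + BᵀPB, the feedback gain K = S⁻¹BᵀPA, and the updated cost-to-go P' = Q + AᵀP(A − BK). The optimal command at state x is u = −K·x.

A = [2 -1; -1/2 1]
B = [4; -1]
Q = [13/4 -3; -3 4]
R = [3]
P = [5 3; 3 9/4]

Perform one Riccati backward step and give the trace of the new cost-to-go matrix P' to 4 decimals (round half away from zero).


BᵀP = [17.0000 9.7500]
S = R + BᵀPB = [3] + [58.2500] = [61.2500]
BᵀPA = [29.1250 -7.2500]
K = S⁻¹·BᵀPA = [0.4755 -0.1184]
A−BK = [0.0980 -0.5265; -0.0245 0.8816]
AᵀP(A−BK) = [0.7133 -0.1776; -0.1776 0.3918]
P' = Q + AᵀP(A−BK) = [3.9633 -3.1776; -3.1776 4.3918]
tr(P') = 8.3551

8.3551


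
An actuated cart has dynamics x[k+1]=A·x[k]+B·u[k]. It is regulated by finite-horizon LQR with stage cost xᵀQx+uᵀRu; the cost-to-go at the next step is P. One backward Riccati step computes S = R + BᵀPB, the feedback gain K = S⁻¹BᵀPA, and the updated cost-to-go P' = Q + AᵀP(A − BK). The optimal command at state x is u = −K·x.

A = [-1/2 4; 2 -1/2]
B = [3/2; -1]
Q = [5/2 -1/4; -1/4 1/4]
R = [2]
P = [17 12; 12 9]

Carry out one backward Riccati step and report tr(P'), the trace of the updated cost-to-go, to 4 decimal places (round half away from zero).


50.7736

BᵀP = [13.5000 9.0000]
S = R + BᵀPB = [2] + [11.2500] = [13.2500]
BᵀPA = [11.2500 49.5000]
K = S⁻¹·BᵀPA = [0.8491 3.7358]
A−BK = [-1.7736 -1.6038; 2.8491 3.2358]
AᵀP(A−BK) = [6.6981 13.9717; 13.9717 41.3255]
P' = Q + AᵀP(A−BK) = [9.1981 13.7217; 13.7217 41.5755]
tr(P') = 50.7736


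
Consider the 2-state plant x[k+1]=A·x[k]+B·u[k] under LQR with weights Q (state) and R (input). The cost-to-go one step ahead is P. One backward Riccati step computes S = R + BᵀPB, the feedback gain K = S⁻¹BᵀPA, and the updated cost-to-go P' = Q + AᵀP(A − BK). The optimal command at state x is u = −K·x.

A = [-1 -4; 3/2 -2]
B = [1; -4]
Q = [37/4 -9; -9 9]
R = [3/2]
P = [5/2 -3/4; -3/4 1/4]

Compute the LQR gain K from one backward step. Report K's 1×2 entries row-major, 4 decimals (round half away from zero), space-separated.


BᵀP = [5.5000 -1.7500]
S = R + BᵀPB = [3/2] + [12.5000] = [14.0000]
BᵀPA = [-8.1250 -18.5000]
K = S⁻¹·BᵀPA = [-0.5804 -1.3214]
A−BK = [-0.4196 -2.6786; -0.8214 -7.2857]
AᵀP(A−BK) = [0.5971 1.5134; 1.5134 4.5536]
P' = Q + AᵀP(A−BK) = [9.8471 -7.4866; -7.4866 13.5536]
tr(P') = 23.4007

-0.5804 -1.3214


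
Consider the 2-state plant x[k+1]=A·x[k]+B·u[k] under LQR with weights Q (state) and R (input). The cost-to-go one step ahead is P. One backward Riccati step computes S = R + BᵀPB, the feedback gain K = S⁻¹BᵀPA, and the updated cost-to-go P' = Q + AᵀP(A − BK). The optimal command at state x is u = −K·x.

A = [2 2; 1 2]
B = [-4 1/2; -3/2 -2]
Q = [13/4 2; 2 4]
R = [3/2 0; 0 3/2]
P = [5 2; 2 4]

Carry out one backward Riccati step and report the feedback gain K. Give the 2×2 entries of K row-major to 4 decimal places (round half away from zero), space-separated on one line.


-0.5083 -0.5725 -0.1094 -0.5121

BᵀP = [-23.0000 -14.0000; -1.5000 -7.0000]
S = R + BᵀPB = [3/2 0; 0 3/2] + [113.0000 16.5000; 16.5000 13.2500] = [114.5000 16.5000; 16.5000 14.7500]
BᵀPA = [-60.0000 -74.0000; -10.0000 -17.0000]
K = S⁻¹·BᵀPA = [-0.5083 -0.5725; -0.1094 -0.5121]
A−BK = [0.0217 -0.0339; 0.0188 0.1170]
AᵀP(A−BK) = [0.4108 0.5294; 0.5294 0.9297]
P' = Q + AᵀP(A−BK) = [3.6608 2.5294; 2.5294 4.9297]
tr(P') = 8.5905


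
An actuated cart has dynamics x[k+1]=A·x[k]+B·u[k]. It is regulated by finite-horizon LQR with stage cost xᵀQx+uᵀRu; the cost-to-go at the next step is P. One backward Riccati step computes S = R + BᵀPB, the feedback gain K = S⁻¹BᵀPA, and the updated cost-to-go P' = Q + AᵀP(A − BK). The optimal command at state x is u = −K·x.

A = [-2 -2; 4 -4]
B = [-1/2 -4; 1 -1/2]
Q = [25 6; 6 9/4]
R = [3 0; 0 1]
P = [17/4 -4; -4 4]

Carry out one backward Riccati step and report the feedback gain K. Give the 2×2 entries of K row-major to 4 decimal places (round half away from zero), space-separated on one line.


BᵀP = [-6.1250 6.0000; -15.0000 14.0000]
S = R + BᵀPB = [3 0; 0 1] + [9.0625 21.5000; 21.5000 53.0000] = [12.0625 21.5000; 21.5000 54.0000]
BᵀPA = [36.2500 -11.7500; 86.0000 -26.0000]
K = S⁻¹·BᵀPA = [0.5737 -0.3992; 1.3642 -0.3225]
A−BK = [3.7436 -3.4898; 4.1084 -3.7621]
AᵀP(A−BK) = [6.8843 -4.7905; -4.7905 3.9233]
P' = Q + AᵀP(A−BK) = [31.8843 1.2095; 1.2095 6.1733]
tr(P') = 38.0577

0.5737 -0.3992 1.3642 -0.3225


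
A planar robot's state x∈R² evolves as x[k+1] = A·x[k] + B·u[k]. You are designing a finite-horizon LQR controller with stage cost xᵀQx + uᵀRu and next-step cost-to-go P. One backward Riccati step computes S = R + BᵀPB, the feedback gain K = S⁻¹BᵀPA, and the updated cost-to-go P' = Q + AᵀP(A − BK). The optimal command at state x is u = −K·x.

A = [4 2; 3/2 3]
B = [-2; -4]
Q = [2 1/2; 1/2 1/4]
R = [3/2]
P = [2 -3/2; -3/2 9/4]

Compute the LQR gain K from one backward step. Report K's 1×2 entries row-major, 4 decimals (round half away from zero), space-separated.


BᵀP = [2.0000 -6.0000]
S = R + BᵀPB = [3/2] + [20.0000] = [21.5000]
BᵀPA = [-1.0000 -14.0000]
K = S⁻¹·BᵀPA = [-0.0465 -0.6512]
A−BK = [3.9070 0.6977; 1.3140 0.3953]
AᵀP(A−BK) = [19.0160 2.9738; 2.9738 1.1337]
P' = Q + AᵀP(A−BK) = [21.0160 3.4738; 3.4738 1.3837]
tr(P') = 22.3997

-0.0465 -0.6512


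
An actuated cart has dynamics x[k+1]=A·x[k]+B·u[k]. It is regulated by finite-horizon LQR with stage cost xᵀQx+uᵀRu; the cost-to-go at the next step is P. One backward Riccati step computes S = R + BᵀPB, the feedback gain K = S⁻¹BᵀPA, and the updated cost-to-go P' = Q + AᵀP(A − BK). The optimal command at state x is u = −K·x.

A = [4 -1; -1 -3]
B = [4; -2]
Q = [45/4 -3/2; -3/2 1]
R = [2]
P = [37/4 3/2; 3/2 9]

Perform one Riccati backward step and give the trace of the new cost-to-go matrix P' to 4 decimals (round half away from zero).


121.2654

BᵀP = [34.0000 -12.0000]
S = R + BᵀPB = [2] + [160.0000] = [162.0000]
BᵀPA = [148.0000 2.0000]
K = S⁻¹·BᵀPA = [0.9136 0.0123]
A−BK = [0.3457 -1.0494; 0.8272 -2.9753]
AᵀP(A−BK) = [9.7901 -28.3272; -28.3272 99.2253]
P' = Q + AᵀP(A−BK) = [21.0401 -29.8272; -29.8272 100.2253]
tr(P') = 121.2654


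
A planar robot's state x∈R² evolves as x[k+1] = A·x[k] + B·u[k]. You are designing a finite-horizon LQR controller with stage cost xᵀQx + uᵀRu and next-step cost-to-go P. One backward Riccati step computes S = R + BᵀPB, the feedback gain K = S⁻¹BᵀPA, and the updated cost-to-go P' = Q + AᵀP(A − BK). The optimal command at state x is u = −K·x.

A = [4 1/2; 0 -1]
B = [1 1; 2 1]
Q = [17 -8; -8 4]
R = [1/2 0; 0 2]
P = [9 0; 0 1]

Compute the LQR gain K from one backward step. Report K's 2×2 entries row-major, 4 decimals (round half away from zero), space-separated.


0.8780 -0.2073 2.1951 0.4817

BᵀP = [9.0000 2.0000; 9.0000 1.0000]
S = R + BᵀPB = [1/2 0; 0 2] + [13.0000 11.0000; 11.0000 10.0000] = [13.5000 11.0000; 11.0000 12.0000]
BᵀPA = [36.0000 2.5000; 36.0000 3.5000]
K = S⁻¹·BᵀPA = [0.8780 -0.2073; 2.1951 0.4817]
A−BK = [0.9268 0.2256; -3.9512 -1.0671]
AᵀP(A−BK) = [33.3659 8.1220; 8.1220 2.0823]
P' = Q + AᵀP(A−BK) = [50.3659 0.1220; 0.1220 6.0823]
tr(P') = 56.4482


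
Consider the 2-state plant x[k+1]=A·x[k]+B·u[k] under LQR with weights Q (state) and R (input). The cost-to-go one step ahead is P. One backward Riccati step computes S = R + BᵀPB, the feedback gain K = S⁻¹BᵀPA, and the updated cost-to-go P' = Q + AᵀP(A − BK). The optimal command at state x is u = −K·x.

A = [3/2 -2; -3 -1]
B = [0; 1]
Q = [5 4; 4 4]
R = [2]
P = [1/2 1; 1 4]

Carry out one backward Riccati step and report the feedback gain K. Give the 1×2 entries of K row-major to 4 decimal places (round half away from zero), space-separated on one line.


BᵀP = [1.0000 4.0000]
S = R + BᵀPB = [2] + [4.0000] = [6.0000]
BᵀPA = [-10.5000 -6.0000]
K = S⁻¹·BᵀPA = [-1.7500 -1.0000]
A−BK = [1.5000 -2.0000; -1.2500 0.0000]
AᵀP(A−BK) = [9.7500 4.5000; 4.5000 4.0000]
P' = Q + AᵀP(A−BK) = [14.7500 8.5000; 8.5000 8.0000]
tr(P') = 22.7500

-1.7500 -1.0000


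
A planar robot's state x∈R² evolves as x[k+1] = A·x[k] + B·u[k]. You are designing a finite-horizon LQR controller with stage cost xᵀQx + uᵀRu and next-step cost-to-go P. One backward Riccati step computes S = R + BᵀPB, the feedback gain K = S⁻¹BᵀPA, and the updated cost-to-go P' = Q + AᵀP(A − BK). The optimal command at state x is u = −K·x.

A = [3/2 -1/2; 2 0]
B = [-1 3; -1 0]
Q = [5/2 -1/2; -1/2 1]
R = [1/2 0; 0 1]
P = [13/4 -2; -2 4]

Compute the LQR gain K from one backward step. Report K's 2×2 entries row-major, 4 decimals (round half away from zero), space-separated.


-1.6893 0.0063 -0.1226 -0.1604

BᵀP = [-1.2500 -2.0000; 9.7500 -6.0000]
S = R + BᵀPB = [1/2 0; 0 1] + [3.2500 -3.7500; -3.7500 29.2500] = [3.7500 -3.7500; -3.7500 30.2500]
BᵀPA = [-5.8750 0.6250; 2.6250 -4.8750]
K = S⁻¹·BᵀPA = [-1.6893 0.0063; -0.1226 -0.1604]
A−BK = [0.1786 -0.0126; 0.3107 0.0063]
AᵀP(A−BK) = [1.7097 0.0204; 0.0204 0.0267]
P' = Q + AᵀP(A−BK) = [4.2097 -0.4796; -0.4796 1.0267]
tr(P') = 5.2365


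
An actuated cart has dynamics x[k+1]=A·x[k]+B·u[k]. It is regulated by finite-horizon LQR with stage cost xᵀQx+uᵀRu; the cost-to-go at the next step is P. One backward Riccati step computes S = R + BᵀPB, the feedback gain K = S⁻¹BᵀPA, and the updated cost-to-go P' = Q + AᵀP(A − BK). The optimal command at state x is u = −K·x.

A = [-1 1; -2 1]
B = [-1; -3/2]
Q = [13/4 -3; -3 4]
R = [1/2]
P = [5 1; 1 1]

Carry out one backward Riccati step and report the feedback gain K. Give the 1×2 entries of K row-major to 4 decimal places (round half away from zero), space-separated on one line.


BᵀP = [-6.5000 -2.5000]
S = R + BᵀPB = [1/2] + [10.2500] = [10.7500]
BᵀPA = [11.5000 -9.0000]
K = S⁻¹·BᵀPA = [1.0698 -0.8372]
A−BK = [0.0698 0.1628; -0.3953 -0.2558]
AᵀP(A−BK) = [0.6977 -0.3721; -0.3721 0.4651]
P' = Q + AᵀP(A−BK) = [3.9477 -3.3721; -3.3721 4.4651]
tr(P') = 8.4128

1.0698 -0.8372


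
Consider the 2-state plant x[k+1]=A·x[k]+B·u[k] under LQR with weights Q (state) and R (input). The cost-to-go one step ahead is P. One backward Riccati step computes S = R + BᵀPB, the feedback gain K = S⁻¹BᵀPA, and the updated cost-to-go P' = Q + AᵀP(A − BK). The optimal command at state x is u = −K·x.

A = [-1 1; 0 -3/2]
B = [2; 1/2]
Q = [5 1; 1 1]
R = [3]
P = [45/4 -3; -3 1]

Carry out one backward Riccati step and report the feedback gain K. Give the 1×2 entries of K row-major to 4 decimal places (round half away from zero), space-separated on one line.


-0.4970 0.6923

BᵀP = [21.0000 -5.5000]
S = R + BᵀPB = [3] + [39.2500] = [42.2500]
BᵀPA = [-21.0000 29.2500]
K = S⁻¹·BᵀPA = [-0.4970 0.6923]
A−BK = [-0.0059 -0.3846; 0.2485 -1.8462]
AᵀP(A−BK) = [0.8121 -1.2115; -1.2115 2.2500]
P' = Q + AᵀP(A−BK) = [5.8121 -0.2115; -0.2115 3.2500]
tr(P') = 9.0621


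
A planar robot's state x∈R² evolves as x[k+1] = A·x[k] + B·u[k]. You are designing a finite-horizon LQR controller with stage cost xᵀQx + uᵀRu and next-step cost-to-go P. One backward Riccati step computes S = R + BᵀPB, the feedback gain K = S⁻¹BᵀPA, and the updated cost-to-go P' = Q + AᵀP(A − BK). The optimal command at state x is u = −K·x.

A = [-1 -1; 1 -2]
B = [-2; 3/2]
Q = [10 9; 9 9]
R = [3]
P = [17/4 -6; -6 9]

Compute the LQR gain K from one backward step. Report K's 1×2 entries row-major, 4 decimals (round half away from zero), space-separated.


0.5639 -0.4393

BᵀP = [-17.5000 25.5000]
S = R + BᵀPB = [3] + [73.2500] = [76.2500]
BᵀPA = [43.0000 -33.5000]
K = S⁻¹·BᵀPA = [0.5639 -0.4393]
A−BK = [0.1279 -1.8787; 0.1541 -1.3410]
AᵀP(A−BK) = [1.0008 -0.8582; -0.8582 1.5320]
P' = Q + AᵀP(A−BK) = [11.0008 8.1418; 8.1418 10.5320]
tr(P') = 21.5328
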